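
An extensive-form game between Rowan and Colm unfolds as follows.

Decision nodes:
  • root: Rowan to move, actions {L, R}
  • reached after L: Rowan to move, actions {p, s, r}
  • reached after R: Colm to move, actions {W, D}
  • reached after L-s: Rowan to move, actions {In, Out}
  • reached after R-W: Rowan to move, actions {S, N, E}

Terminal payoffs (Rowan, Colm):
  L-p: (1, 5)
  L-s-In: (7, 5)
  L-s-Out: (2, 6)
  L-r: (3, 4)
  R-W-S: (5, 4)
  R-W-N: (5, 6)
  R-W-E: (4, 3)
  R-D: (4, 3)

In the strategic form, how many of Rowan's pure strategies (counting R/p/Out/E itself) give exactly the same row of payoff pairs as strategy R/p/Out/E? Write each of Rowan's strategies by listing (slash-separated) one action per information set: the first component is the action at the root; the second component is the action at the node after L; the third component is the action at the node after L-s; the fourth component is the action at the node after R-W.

Row for R/p/Out/E (columns W, D): (4,3) (4,3).
Under R/p/Out/E, Rowan's choice at the node after L and at the node after L-s can never be reached regardless of what Colm does, so varying those choices leaves every outcome unchanged.
Holding the reachable choices fixed and varying the unreachable ones freely already gives 3 × 2 = 6 equivalent strategies.
No other strategy reproduces this row, so those 6 are the full class: R/p/In/E, R/p/Out/E, R/s/In/E, R/s/Out/E, R/r/In/E, R/r/Out/E.

6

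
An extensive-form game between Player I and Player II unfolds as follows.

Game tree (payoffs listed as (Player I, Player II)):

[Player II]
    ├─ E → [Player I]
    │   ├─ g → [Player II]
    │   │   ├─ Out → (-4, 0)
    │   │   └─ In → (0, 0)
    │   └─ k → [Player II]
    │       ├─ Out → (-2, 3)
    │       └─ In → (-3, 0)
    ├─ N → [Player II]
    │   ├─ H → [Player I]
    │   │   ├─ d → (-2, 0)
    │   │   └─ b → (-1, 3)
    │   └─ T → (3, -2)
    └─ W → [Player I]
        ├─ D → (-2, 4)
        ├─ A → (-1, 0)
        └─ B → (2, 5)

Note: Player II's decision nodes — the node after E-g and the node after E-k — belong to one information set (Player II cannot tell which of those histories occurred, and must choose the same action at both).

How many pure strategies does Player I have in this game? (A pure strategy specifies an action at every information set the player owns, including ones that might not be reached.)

Player I owns the node after E with actions {g, k} — two choices.
Player I owns the node after W with actions {D, A, B} — three choices.
Player I owns the node after N-H with actions {d, b} — two choices.
A pure strategy fixes one action at each information set independently, so the count is the product 2 × 3 × 2 = 12.

12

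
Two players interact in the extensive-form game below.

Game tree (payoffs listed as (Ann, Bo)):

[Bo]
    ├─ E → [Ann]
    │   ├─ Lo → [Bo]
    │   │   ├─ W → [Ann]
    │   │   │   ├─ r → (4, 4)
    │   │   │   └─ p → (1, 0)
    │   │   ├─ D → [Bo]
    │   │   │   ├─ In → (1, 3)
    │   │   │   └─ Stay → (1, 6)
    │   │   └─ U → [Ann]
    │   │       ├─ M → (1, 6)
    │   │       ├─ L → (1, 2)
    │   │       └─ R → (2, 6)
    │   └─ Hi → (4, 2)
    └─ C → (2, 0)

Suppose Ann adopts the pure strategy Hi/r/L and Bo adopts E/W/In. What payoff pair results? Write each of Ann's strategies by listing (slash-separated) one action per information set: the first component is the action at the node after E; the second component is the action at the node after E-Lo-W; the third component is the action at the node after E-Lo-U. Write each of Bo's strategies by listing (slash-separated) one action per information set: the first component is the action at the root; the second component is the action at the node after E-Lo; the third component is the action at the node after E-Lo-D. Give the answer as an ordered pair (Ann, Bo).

Trace the play path from the root:
  Bo plays E
  Ann plays Hi at [E]
→ terminal payoff (4, 2).
(Ann's choice at the node after E-Lo-W is never reached on this path, so it doesn't affect the outcome.)

(4, 2)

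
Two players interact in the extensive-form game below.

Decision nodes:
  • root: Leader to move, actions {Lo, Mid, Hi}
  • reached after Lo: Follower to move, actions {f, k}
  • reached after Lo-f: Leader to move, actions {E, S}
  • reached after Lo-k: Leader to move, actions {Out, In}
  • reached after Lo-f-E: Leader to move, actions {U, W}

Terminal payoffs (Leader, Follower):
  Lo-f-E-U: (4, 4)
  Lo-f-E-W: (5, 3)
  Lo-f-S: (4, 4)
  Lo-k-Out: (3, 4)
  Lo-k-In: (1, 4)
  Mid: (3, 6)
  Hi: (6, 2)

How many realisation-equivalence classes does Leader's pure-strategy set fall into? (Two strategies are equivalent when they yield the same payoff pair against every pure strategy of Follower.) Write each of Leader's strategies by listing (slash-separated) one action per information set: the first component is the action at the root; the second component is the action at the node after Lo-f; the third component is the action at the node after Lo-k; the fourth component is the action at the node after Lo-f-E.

6

Leader has 24 pure strategies: Lo/E/Out/U, Lo/E/Out/W, Lo/E/In/U, Lo/E/In/W, Lo/S/Out/U, Lo/S/Out/W, Lo/S/In/U, Lo/S/In/W, Mid/E/Out/U, Mid/E/Out/W, Mid/E/In/U, Mid/E/In/W, Mid/S/Out/U, Mid/S/Out/W, Mid/S/In/U, Mid/S/In/W, Hi/E/Out/U, Hi/E/Out/W, Hi/E/In/U, Hi/E/In/W, Hi/S/Out/U, Hi/S/Out/W, Hi/S/In/U, Hi/S/In/W. Columns: f, k.
{Lo/E/Out/U, Lo/S/Out/U, Lo/S/Out/W} → row (4,4) (3,4)
{Lo/E/Out/W} → row (5,3) (3,4)
{Lo/E/In/U, Lo/S/In/U, Lo/S/In/W} → row (4,4) (1,4)
{Lo/E/In/W} → row (5,3) (1,4)
{Mid/E/Out/U, Mid/E/Out/W, Mid/E/In/U, Mid/E/In/W, Mid/S/Out/U, Mid/S/Out/W, Mid/S/In/U, Mid/S/In/W} → row (3,6) (3,6)
{Hi/E/Out/U, Hi/E/Out/W, Hi/E/In/U, Hi/E/In/W, Hi/S/Out/U, Hi/S/Out/W, Hi/S/In/U, Hi/S/In/W} → row (6,2) (6,2)
That's 6 distinct rows out of 24 strategies.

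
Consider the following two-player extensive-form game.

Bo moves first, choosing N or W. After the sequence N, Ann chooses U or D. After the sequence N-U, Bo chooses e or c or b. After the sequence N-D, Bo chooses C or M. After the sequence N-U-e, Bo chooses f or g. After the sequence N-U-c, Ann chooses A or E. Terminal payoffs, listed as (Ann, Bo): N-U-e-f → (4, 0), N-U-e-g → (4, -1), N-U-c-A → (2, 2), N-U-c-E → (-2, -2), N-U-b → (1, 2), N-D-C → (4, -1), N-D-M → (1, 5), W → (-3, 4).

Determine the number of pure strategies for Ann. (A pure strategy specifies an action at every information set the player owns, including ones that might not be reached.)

4

Ann owns the node after N with actions {U, D} — two choices.
Ann owns the node after N-U-c with actions {A, E} — two choices.
A pure strategy fixes one action at each information set independently, so the count is the product 2 × 2 = 4.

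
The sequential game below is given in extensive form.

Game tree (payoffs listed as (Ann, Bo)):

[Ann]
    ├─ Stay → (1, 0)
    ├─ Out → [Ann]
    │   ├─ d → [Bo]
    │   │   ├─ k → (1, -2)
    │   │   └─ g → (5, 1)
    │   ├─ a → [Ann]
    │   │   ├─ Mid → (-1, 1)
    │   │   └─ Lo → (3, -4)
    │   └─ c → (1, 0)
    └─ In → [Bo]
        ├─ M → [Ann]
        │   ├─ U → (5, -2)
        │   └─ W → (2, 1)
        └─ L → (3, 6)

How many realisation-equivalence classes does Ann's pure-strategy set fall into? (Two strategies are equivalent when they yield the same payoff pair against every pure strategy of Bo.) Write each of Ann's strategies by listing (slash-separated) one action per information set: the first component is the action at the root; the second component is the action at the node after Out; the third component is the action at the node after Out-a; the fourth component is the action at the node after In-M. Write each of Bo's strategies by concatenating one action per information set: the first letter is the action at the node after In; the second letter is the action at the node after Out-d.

Ann has 36 pure strategies: Stay/d/Mid/U, Stay/d/Mid/W, Stay/d/Lo/U, Stay/d/Lo/W, Stay/a/Mid/U, Stay/a/Mid/W, Stay/a/Lo/U, Stay/a/Lo/W, Stay/c/Mid/U, Stay/c/Mid/W, Stay/c/Lo/U, Stay/c/Lo/W, Out/d/Mid/U, Out/d/Mid/W, Out/d/Lo/U, Out/d/Lo/W, Out/a/Mid/U, Out/a/Mid/W, Out/a/Lo/U, Out/a/Lo/W, Out/c/Mid/U, Out/c/Mid/W, Out/c/Lo/U, Out/c/Lo/W, In/d/Mid/U, In/d/Mid/W, In/d/Lo/U, In/d/Lo/W, In/a/Mid/U, In/a/Mid/W, In/a/Lo/U, In/a/Lo/W, In/c/Mid/U, In/c/Mid/W, In/c/Lo/U, In/c/Lo/W. Columns: Mk, Mg, Lk, Lg.
{Stay/d/Mid/U, Stay/d/Mid/W, Stay/d/Lo/U, Stay/d/Lo/W, Stay/a/Mid/U, Stay/a/Mid/W, Stay/a/Lo/U, Stay/a/Lo/W, Stay/c/Mid/U, Stay/c/Mid/W, Stay/c/Lo/U, Stay/c/Lo/W, Out/c/Mid/U, Out/c/Mid/W, Out/c/Lo/U, Out/c/Lo/W} → row (1,0) (1,0) (1,0) (1,0)
{Out/d/Mid/U, Out/d/Mid/W, Out/d/Lo/U, Out/d/Lo/W} → row (1,-2) (5,1) (1,-2) (5,1)
{Out/a/Mid/U, Out/a/Mid/W} → row (-1,1) (-1,1) (-1,1) (-1,1)
{Out/a/Lo/U, Out/a/Lo/W} → row (3,-4) (3,-4) (3,-4) (3,-4)
{In/d/Mid/U, In/d/Lo/U, In/a/Mid/U, In/a/Lo/U, In/c/Mid/U, In/c/Lo/U} → row (5,-2) (5,-2) (3,6) (3,6)
{In/d/Mid/W, In/d/Lo/W, In/a/Mid/W, In/a/Lo/W, In/c/Mid/W, In/c/Lo/W} → row (2,1) (2,1) (3,6) (3,6)
That's 6 distinct rows out of 36 strategies.

6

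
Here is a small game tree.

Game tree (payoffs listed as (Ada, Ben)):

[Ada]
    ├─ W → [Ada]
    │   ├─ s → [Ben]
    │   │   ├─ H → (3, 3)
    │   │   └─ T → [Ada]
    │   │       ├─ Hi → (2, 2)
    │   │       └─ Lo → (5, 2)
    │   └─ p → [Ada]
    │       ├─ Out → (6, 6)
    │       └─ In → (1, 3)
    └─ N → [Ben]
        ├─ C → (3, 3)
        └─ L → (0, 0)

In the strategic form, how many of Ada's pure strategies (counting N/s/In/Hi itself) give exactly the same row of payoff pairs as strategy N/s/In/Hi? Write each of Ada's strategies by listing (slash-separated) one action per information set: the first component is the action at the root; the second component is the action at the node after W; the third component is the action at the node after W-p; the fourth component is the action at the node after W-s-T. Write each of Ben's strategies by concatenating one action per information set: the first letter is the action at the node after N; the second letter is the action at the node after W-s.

Row for N/s/In/Hi (columns CH, CT, LH, LT): (3,3) (3,3) (0,0) (0,0).
Under N/s/In/Hi, Ada's choice at the node after W and at the node after W-p and at the node after W-s-T can never be reached regardless of what Ben does, so varying those choices leaves every outcome unchanged.
Holding the reachable choices fixed and varying the unreachable ones freely already gives 2 × 2 × 2 = 8 equivalent strategies.
No other strategy reproduces this row, so those 8 are the full class: N/s/Out/Hi, N/s/Out/Lo, N/s/In/Hi, N/s/In/Lo, N/p/Out/Hi, N/p/Out/Lo, N/p/In/Hi, N/p/In/Lo.

8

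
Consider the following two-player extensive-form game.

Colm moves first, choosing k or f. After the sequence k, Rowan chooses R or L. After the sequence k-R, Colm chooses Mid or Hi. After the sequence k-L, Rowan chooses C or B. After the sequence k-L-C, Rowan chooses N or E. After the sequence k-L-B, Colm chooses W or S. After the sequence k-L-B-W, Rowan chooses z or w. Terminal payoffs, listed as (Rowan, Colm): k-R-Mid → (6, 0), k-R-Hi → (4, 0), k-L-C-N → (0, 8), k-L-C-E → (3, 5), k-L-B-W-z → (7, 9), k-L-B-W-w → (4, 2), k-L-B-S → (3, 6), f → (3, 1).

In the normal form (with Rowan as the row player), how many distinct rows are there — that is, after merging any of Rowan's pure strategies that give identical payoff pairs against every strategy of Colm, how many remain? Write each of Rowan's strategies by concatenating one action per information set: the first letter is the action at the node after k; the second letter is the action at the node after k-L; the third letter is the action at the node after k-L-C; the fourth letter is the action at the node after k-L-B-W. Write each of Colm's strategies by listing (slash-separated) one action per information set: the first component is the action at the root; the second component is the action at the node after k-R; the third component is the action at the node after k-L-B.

Rowan has 16 pure strategies: RCNz, RCNw, RCEz, RCEw, RBNz, RBNw, RBEz, RBEw, LCNz, LCNw, LCEz, LCEw, LBNz, LBNw, LBEz, LBEw. Columns: k/Mid/W, k/Mid/S, k/Hi/W, k/Hi/S, f/Mid/W, f/Mid/S, f/Hi/W, f/Hi/S.
{RCNz, RCNw, RCEz, RCEw, RBNz, RBNw, RBEz, RBEw} → row (6,0) (6,0) (4,0) (4,0) (3,1) (3,1) (3,1) (3,1)
{LCNz, LCNw} → row (0,8) (0,8) (0,8) (0,8) (3,1) (3,1) (3,1) (3,1)
{LCEz, LCEw} → row (3,5) (3,5) (3,5) (3,5) (3,1) (3,1) (3,1) (3,1)
{LBNz, LBEz} → row (7,9) (3,6) (7,9) (3,6) (3,1) (3,1) (3,1) (3,1)
{LBNw, LBEw} → row (4,2) (3,6) (4,2) (3,6) (3,1) (3,1) (3,1) (3,1)
That's 5 distinct rows out of 16 strategies.

5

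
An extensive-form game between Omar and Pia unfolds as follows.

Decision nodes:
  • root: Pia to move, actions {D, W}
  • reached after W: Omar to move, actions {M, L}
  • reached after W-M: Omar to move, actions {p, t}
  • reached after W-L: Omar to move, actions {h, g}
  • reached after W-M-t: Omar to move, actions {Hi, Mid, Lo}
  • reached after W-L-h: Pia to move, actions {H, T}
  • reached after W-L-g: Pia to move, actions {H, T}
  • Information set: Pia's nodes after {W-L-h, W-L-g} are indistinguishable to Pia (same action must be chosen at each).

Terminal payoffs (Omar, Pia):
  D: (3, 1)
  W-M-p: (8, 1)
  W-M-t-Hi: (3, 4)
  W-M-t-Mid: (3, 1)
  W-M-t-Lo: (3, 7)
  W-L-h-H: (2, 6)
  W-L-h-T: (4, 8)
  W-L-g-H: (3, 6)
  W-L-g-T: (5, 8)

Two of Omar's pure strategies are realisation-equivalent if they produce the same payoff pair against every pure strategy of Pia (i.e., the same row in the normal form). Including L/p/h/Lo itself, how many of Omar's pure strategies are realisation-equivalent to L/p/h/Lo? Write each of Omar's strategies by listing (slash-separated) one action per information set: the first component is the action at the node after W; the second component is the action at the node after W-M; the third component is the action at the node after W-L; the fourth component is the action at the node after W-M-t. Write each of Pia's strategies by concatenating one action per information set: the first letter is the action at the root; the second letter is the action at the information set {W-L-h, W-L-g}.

6

Row for L/p/h/Lo (columns DH, DT, WH, WT): (3,1) (3,1) (2,6) (4,8).
Under L/p/h/Lo, Omar's choice at the node after W-M and at the node after W-M-t can never be reached regardless of what Pia does, so varying those choices leaves every outcome unchanged.
Holding the reachable choices fixed and varying the unreachable ones freely already gives 2 × 3 = 6 equivalent strategies.
No other strategy reproduces this row, so those 6 are the full class: L/p/h/Hi, L/p/h/Mid, L/p/h/Lo, L/t/h/Hi, L/t/h/Mid, L/t/h/Lo.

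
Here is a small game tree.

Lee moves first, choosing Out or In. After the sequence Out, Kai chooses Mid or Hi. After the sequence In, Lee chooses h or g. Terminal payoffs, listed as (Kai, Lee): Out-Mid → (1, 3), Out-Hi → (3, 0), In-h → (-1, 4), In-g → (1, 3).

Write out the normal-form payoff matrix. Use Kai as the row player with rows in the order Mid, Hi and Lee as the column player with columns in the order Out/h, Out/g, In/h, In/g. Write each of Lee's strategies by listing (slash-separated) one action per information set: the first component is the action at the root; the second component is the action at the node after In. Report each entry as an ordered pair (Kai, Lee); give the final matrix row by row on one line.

Mid: (1,3) (1,3) (-1,4) (1,3) | Hi: (3,0) (3,0) (-1,4) (1,3)

        Out/h    Out/g     In/h     In/g
 Mid    (1,3)    (1,3)   (-1,4)    (1,3)
  Hi    (3,0)    (3,0)   (-1,4)    (1,3)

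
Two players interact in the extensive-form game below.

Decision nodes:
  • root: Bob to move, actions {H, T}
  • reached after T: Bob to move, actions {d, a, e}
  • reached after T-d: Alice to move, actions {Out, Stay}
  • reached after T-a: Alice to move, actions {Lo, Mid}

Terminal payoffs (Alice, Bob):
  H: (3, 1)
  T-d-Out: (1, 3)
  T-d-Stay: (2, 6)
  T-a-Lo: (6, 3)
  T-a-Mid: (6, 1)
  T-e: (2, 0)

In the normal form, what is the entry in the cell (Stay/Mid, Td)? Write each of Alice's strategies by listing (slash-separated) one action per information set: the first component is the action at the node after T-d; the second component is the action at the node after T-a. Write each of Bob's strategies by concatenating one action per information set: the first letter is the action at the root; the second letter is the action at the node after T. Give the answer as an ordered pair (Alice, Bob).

Trace the play path from the root:
  Bob plays T
  Bob plays d at [T]
  Alice plays Stay at [T-d]
→ terminal payoff (2, 6).
(Alice's choice at the node after T-a is never reached on this path, so it doesn't affect the outcome.)

(2, 6)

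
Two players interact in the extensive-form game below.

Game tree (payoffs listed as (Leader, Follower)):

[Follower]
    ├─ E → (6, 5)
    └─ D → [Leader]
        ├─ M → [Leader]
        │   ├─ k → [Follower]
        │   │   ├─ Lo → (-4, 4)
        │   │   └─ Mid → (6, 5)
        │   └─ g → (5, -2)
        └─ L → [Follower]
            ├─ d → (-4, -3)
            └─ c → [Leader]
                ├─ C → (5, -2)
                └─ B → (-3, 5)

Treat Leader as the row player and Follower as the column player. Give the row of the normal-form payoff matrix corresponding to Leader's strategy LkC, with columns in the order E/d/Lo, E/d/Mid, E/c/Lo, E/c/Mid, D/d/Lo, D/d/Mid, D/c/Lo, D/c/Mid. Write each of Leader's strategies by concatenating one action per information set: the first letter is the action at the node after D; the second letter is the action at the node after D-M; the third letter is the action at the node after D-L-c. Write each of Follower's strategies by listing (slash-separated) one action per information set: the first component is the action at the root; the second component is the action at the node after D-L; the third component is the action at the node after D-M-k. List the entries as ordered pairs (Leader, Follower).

vs E/d/Lo: Follower plays E → (6, 5)
vs E/d/Mid: Follower plays E → (6, 5)
vs E/c/Lo: Follower plays E → (6, 5)
vs E/c/Mid: Follower plays E → (6, 5)
vs D/d/Lo: Follower plays D → Leader plays L at [D] → Follower plays d at [D-L] → (-4, -3)
vs D/d/Mid: Follower plays D → Leader plays L at [D] → Follower plays d at [D-L] → (-4, -3)
vs D/c/Lo: Follower plays D → Leader plays L at [D] → Follower plays c at [D-L] → Leader plays C at [D-L-c] → (5, -2)
vs D/c/Mid: Follower plays D → Leader plays L at [D] → Follower plays c at [D-L] → Leader plays C at [D-L-c] → (5, -2)

(6,5) (6,5) (6,5) (6,5) (-4,-3) (-4,-3) (5,-2) (5,-2)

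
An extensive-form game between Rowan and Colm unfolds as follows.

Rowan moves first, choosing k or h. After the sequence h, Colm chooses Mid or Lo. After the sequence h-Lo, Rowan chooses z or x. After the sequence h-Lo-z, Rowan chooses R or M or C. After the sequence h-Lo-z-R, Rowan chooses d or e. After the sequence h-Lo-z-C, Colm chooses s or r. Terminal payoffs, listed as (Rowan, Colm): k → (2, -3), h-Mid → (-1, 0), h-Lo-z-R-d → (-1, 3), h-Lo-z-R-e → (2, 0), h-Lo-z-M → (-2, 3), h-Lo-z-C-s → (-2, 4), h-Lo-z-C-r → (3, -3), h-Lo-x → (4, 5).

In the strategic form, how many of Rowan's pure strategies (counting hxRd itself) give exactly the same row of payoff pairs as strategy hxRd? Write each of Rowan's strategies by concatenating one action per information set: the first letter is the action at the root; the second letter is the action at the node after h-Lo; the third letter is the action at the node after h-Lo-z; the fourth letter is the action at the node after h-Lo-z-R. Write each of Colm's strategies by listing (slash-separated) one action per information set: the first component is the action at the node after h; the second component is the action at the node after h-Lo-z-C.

6

Row for hxRd (columns Mid/s, Mid/r, Lo/s, Lo/r): (-1,0) (-1,0) (4,5) (4,5).
Under hxRd, Rowan's choice at the node after h-Lo-z and at the node after h-Lo-z-R can never be reached regardless of what Colm does, so varying those choices leaves every outcome unchanged.
Holding the reachable choices fixed and varying the unreachable ones freely already gives 3 × 2 = 6 equivalent strategies.
No other strategy reproduces this row, so those 6 are the full class: hxRd, hxRe, hxMd, hxMe, hxCd, hxCe.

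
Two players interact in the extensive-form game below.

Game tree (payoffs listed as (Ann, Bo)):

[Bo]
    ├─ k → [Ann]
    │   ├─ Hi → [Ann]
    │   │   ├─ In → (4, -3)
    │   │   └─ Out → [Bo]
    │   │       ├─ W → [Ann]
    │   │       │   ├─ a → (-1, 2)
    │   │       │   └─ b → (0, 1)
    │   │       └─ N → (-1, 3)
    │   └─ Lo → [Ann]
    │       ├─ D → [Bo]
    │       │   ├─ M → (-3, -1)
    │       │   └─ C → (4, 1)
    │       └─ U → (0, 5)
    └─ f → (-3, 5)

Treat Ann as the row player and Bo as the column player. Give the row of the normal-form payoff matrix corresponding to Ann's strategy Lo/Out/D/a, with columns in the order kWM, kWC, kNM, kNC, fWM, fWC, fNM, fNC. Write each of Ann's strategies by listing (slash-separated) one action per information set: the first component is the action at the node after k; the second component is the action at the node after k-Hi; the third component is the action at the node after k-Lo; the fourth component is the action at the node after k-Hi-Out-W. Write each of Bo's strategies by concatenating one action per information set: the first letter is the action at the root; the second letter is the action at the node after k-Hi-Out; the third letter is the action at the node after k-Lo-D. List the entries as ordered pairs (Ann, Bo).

vs kWM: Bo plays k → Ann plays Lo at [k] → Ann plays D at [k-Lo] → Bo plays M at [k-Lo-D] → (-3, -1)
vs kWC: Bo plays k → Ann plays Lo at [k] → Ann plays D at [k-Lo] → Bo plays C at [k-Lo-D] → (4, 1)
vs kNM: Bo plays k → Ann plays Lo at [k] → Ann plays D at [k-Lo] → Bo plays M at [k-Lo-D] → (-3, -1)
vs kNC: Bo plays k → Ann plays Lo at [k] → Ann plays D at [k-Lo] → Bo plays C at [k-Lo-D] → (4, 1)
vs fWM: Bo plays f → (-3, 5)
vs fWC: Bo plays f → (-3, 5)
vs fNM: Bo plays f → (-3, 5)
vs fNC: Bo plays f → (-3, 5)

(-3,-1) (4,1) (-3,-1) (4,1) (-3,5) (-3,5) (-3,5) (-3,5)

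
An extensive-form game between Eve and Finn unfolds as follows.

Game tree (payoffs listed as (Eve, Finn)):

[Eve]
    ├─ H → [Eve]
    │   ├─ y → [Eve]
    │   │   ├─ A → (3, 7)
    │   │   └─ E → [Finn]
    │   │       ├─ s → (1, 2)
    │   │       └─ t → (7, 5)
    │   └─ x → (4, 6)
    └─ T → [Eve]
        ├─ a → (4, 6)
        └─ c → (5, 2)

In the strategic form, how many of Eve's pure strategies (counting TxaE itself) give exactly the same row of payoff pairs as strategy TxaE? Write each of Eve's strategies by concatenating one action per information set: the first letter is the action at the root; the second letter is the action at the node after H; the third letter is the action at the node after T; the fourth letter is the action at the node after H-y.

Row for TxaE (columns s, t): (4,6) (4,6).
Under TxaE, Eve's choice at the node after H and at the node after H-y can never be reached regardless of what Finn does, so varying those choices leaves every outcome unchanged.
Holding the reachable choices fixed and varying the unreachable ones freely already gives 2 × 2 = 4 equivalent strategies.
Checking the remaining rows, HxaA, HxaE, HxcA, HxcE also happen to give the same payoffs in every column, bringing the total to 8: HxaA, HxaE, HxcA, HxcE, TyaA, TyaE, TxaA, TxaE.

8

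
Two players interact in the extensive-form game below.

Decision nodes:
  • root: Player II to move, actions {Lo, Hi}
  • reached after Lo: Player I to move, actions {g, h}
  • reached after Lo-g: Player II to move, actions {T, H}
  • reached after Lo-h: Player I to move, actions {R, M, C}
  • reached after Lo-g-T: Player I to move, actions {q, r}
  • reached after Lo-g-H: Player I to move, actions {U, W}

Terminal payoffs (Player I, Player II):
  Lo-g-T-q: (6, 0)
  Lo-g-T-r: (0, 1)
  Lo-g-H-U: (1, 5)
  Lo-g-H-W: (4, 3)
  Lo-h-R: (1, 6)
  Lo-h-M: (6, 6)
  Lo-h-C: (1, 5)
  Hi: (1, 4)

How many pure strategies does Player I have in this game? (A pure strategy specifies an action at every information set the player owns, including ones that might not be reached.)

Player I owns the node after Lo with actions {g, h} — two choices.
Player I owns the node after Lo-h with actions {R, M, C} — three choices.
Player I owns the node after Lo-g-T with actions {q, r} — two choices.
Player I owns the node after Lo-g-H with actions {U, W} — two choices.
A pure strategy fixes one action at each information set independently, so the count is the product 2 × 3 × 2 × 2 = 24.

24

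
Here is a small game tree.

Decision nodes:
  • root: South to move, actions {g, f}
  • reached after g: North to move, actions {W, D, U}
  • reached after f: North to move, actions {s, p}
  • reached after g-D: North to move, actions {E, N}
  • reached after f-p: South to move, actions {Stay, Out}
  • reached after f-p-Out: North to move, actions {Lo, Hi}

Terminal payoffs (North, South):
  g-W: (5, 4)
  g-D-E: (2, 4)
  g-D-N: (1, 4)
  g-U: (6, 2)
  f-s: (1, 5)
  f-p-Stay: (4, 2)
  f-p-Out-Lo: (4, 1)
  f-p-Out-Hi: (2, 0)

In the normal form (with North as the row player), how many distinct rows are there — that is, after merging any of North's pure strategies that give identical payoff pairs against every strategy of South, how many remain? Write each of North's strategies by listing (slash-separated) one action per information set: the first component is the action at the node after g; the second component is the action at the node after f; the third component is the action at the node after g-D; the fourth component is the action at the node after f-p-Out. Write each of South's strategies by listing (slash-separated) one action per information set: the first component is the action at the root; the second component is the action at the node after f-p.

North has 24 pure strategies: W/s/E/Lo, W/s/E/Hi, W/s/N/Lo, W/s/N/Hi, W/p/E/Lo, W/p/E/Hi, W/p/N/Lo, W/p/N/Hi, D/s/E/Lo, D/s/E/Hi, D/s/N/Lo, D/s/N/Hi, D/p/E/Lo, D/p/E/Hi, D/p/N/Lo, D/p/N/Hi, U/s/E/Lo, U/s/E/Hi, U/s/N/Lo, U/s/N/Hi, U/p/E/Lo, U/p/E/Hi, U/p/N/Lo, U/p/N/Hi. Columns: g/Stay, g/Out, f/Stay, f/Out.
{W/s/E/Lo, W/s/E/Hi, W/s/N/Lo, W/s/N/Hi} → row (5,4) (5,4) (1,5) (1,5)
{W/p/E/Lo, W/p/N/Lo} → row (5,4) (5,4) (4,2) (4,1)
{W/p/E/Hi, W/p/N/Hi} → row (5,4) (5,4) (4,2) (2,0)
{D/s/E/Lo, D/s/E/Hi} → row (2,4) (2,4) (1,5) (1,5)
{D/s/N/Lo, D/s/N/Hi} → row (1,4) (1,4) (1,5) (1,5)
{D/p/E/Lo} → row (2,4) (2,4) (4,2) (4,1)
{D/p/E/Hi} → row (2,4) (2,4) (4,2) (2,0)
{D/p/N/Lo} → row (1,4) (1,4) (4,2) (4,1)
{D/p/N/Hi} → row (1,4) (1,4) (4,2) (2,0)
{U/s/E/Lo, U/s/E/Hi, U/s/N/Lo, U/s/N/Hi} → row (6,2) (6,2) (1,5) (1,5)
{U/p/E/Lo, U/p/N/Lo} → row (6,2) (6,2) (4,2) (4,1)
{U/p/E/Hi, U/p/N/Hi} → row (6,2) (6,2) (4,2) (2,0)
That's 12 distinct rows out of 24 strategies.

12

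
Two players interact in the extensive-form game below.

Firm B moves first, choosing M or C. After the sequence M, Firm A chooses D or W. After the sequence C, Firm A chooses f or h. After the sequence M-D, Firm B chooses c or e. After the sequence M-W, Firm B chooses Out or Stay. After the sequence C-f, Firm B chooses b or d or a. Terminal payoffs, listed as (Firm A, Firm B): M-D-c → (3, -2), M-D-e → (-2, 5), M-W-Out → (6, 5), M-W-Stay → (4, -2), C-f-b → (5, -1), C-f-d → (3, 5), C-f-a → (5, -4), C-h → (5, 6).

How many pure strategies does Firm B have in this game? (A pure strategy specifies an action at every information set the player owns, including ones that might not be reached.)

Firm B owns the root with actions {M, C} — two choices.
Firm B owns the node after M-D with actions {c, e} — two choices.
Firm B owns the node after M-W with actions {Out, Stay} — two choices.
Firm B owns the node after C-f with actions {b, d, a} — three choices.
A pure strategy fixes one action at each information set independently, so the count is the product 2 × 2 × 2 × 3 = 24.
(For reference, Firm A has 4 pure strategies, giving a 24×4 normal-form matrix.)

24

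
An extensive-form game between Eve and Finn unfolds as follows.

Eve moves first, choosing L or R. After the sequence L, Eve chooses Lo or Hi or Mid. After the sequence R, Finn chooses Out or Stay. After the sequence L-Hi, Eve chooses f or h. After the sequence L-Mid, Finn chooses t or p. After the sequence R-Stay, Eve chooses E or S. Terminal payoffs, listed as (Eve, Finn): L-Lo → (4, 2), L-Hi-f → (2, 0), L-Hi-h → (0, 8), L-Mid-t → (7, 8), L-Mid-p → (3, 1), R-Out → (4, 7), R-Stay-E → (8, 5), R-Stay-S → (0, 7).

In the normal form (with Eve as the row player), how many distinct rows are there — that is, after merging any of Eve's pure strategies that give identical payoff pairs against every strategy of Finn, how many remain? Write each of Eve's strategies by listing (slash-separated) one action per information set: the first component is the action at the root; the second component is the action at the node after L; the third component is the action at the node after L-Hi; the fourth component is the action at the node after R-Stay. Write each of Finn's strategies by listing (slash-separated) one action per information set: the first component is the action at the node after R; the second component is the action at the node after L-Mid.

6

Eve has 24 pure strategies: L/Lo/f/E, L/Lo/f/S, L/Lo/h/E, L/Lo/h/S, L/Hi/f/E, L/Hi/f/S, L/Hi/h/E, L/Hi/h/S, L/Mid/f/E, L/Mid/f/S, L/Mid/h/E, L/Mid/h/S, R/Lo/f/E, R/Lo/f/S, R/Lo/h/E, R/Lo/h/S, R/Hi/f/E, R/Hi/f/S, R/Hi/h/E, R/Hi/h/S, R/Mid/f/E, R/Mid/f/S, R/Mid/h/E, R/Mid/h/S. Columns: Out/t, Out/p, Stay/t, Stay/p.
{L/Lo/f/E, L/Lo/f/S, L/Lo/h/E, L/Lo/h/S} → row (4,2) (4,2) (4,2) (4,2)
{L/Hi/f/E, L/Hi/f/S} → row (2,0) (2,0) (2,0) (2,0)
{L/Hi/h/E, L/Hi/h/S} → row (0,8) (0,8) (0,8) (0,8)
{L/Mid/f/E, L/Mid/f/S, L/Mid/h/E, L/Mid/h/S} → row (7,8) (3,1) (7,8) (3,1)
{R/Lo/f/E, R/Lo/h/E, R/Hi/f/E, R/Hi/h/E, R/Mid/f/E, R/Mid/h/E} → row (4,7) (4,7) (8,5) (8,5)
{R/Lo/f/S, R/Lo/h/S, R/Hi/f/S, R/Hi/h/S, R/Mid/f/S, R/Mid/h/S} → row (4,7) (4,7) (0,7) (0,7)
That's 6 distinct rows out of 24 strategies.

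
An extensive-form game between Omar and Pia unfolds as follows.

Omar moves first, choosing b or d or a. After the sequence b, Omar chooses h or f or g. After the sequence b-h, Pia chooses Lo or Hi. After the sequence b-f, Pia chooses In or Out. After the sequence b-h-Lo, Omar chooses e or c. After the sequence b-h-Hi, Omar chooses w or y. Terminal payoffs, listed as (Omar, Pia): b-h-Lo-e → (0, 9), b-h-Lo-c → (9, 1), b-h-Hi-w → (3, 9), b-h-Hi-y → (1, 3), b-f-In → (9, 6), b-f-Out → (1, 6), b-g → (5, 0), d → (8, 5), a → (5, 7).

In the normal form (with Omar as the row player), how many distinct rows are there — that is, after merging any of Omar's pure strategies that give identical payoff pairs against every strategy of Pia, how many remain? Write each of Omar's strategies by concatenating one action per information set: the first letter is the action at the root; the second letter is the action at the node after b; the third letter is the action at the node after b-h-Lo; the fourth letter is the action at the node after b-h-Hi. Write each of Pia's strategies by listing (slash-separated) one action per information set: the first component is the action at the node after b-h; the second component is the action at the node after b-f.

8

Omar has 36 pure strategies: bhew, bhey, bhcw, bhcy, bfew, bfey, bfcw, bfcy, bgew, bgey, bgcw, bgcy, dhew, dhey, dhcw, dhcy, dfew, dfey, dfcw, dfcy, dgew, dgey, dgcw, dgcy, ahew, ahey, ahcw, ahcy, afew, afey, afcw, afcy, agew, agey, agcw, agcy. Columns: Lo/In, Lo/Out, Hi/In, Hi/Out.
{bhew} → row (0,9) (0,9) (3,9) (3,9)
{bhey} → row (0,9) (0,9) (1,3) (1,3)
{bhcw} → row (9,1) (9,1) (3,9) (3,9)
{bhcy} → row (9,1) (9,1) (1,3) (1,3)
{bfew, bfey, bfcw, bfcy} → row (9,6) (1,6) (9,6) (1,6)
{bgew, bgey, bgcw, bgcy} → row (5,0) (5,0) (5,0) (5,0)
{dhew, dhey, dhcw, dhcy, dfew, dfey, dfcw, dfcy, dgew, dgey, dgcw, dgcy} → row (8,5) (8,5) (8,5) (8,5)
{ahew, ahey, ahcw, ahcy, afew, afey, afcw, afcy, agew, agey, agcw, agcy} → row (5,7) (5,7) (5,7) (5,7)
That's 8 distinct rows out of 36 strategies.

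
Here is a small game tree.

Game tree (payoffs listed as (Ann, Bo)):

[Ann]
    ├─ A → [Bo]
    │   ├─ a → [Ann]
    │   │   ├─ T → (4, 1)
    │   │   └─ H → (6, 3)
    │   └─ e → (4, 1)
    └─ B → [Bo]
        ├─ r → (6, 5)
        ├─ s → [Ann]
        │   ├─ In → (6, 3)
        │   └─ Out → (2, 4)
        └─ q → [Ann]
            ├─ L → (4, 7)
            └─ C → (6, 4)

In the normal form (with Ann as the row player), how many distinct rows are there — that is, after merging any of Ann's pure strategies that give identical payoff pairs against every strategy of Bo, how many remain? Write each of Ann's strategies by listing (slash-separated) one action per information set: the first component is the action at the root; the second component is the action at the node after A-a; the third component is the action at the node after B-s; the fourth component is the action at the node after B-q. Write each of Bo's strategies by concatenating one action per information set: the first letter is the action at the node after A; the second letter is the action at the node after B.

6

Ann has 16 pure strategies: A/T/In/L, A/T/In/C, A/T/Out/L, A/T/Out/C, A/H/In/L, A/H/In/C, A/H/Out/L, A/H/Out/C, B/T/In/L, B/T/In/C, B/T/Out/L, B/T/Out/C, B/H/In/L, B/H/In/C, B/H/Out/L, B/H/Out/C. Columns: ar, as, aq, er, es, eq.
{A/T/In/L, A/T/In/C, A/T/Out/L, A/T/Out/C} → row (4,1) (4,1) (4,1) (4,1) (4,1) (4,1)
{A/H/In/L, A/H/In/C, A/H/Out/L, A/H/Out/C} → row (6,3) (6,3) (6,3) (4,1) (4,1) (4,1)
{B/T/In/L, B/H/In/L} → row (6,5) (6,3) (4,7) (6,5) (6,3) (4,7)
{B/T/In/C, B/H/In/C} → row (6,5) (6,3) (6,4) (6,5) (6,3) (6,4)
{B/T/Out/L, B/H/Out/L} → row (6,5) (2,4) (4,7) (6,5) (2,4) (4,7)
{B/T/Out/C, B/H/Out/C} → row (6,5) (2,4) (6,4) (6,5) (2,4) (6,4)
That's 6 distinct rows out of 16 strategies.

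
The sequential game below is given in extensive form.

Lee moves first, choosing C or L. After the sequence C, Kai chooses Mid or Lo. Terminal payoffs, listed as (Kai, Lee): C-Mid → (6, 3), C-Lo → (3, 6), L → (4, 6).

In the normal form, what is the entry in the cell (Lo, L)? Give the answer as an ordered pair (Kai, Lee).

Trace the play path from the root:
  Lee plays L
→ terminal payoff (4, 6).
(Kai's choice at the node after C is never reached on this path, so it doesn't affect the outcome.)

(4, 6)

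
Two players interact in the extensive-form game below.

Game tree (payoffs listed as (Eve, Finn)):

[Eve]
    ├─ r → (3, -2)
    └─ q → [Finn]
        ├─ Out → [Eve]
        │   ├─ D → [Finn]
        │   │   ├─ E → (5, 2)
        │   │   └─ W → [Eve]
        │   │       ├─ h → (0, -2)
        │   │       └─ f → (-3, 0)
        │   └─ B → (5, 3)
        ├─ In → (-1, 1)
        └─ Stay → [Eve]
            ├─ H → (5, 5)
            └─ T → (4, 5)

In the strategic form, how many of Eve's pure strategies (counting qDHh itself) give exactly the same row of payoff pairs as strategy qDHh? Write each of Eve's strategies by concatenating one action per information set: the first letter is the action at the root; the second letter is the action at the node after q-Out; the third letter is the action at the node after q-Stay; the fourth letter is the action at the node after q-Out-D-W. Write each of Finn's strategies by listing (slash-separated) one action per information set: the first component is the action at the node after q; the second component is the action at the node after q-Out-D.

Row for qDHh (columns Out/E, Out/W, In/E, In/W, Stay/E, Stay/W): (5,2) (0,-2) (-1,1) (-1,1) (5,5) (5,5).
Every one of Eve's information sets is on the play path for some reply by Finn when Eve follows qDHh.
Changing the action at any of them therefore changes at least one column, so only qDHh itself gives this row.

1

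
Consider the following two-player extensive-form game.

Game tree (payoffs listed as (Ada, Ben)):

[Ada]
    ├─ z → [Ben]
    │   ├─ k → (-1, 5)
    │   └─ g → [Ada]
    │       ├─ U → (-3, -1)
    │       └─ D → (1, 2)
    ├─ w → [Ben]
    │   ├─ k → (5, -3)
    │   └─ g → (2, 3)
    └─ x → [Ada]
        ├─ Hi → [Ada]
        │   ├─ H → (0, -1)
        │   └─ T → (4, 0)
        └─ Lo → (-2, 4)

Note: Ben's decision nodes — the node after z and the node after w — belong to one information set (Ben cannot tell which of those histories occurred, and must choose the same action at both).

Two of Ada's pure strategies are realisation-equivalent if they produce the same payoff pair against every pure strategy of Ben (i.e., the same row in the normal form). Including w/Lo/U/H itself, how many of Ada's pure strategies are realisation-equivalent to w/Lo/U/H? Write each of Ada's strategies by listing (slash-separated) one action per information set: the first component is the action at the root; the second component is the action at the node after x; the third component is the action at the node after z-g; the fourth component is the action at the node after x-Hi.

Row for w/Lo/U/H (columns k, g): (5,-3) (2,3).
Under w/Lo/U/H, Ada's choice at the node after x and at the node after z-g and at the node after x-Hi can never be reached regardless of what Ben does, so varying those choices leaves every outcome unchanged.
Holding the reachable choices fixed and varying the unreachable ones freely already gives 2 × 2 × 2 = 8 equivalent strategies.
No other strategy reproduces this row, so those 8 are the full class: w/Hi/U/H, w/Hi/U/T, w/Hi/D/H, w/Hi/D/T, w/Lo/U/H, w/Lo/U/T, w/Lo/D/H, w/Lo/D/T.

8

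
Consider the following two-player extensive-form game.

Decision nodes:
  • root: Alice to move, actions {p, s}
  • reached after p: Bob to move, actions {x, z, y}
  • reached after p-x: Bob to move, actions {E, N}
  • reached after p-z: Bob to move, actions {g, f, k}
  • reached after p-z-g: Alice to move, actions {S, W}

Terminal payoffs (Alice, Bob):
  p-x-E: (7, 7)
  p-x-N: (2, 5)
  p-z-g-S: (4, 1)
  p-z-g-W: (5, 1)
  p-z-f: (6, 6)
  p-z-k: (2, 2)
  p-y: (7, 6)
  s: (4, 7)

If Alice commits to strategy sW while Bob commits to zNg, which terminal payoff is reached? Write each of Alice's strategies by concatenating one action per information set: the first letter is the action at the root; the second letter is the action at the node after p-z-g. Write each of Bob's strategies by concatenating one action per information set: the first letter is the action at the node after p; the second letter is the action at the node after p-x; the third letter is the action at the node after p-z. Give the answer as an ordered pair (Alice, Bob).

(4, 7)

Trace the play path from the root:
  Alice plays s
→ terminal payoff (4, 7).
(Alice's choice at the node after p-z-g is never reached on this path, so it doesn't affect the outcome.)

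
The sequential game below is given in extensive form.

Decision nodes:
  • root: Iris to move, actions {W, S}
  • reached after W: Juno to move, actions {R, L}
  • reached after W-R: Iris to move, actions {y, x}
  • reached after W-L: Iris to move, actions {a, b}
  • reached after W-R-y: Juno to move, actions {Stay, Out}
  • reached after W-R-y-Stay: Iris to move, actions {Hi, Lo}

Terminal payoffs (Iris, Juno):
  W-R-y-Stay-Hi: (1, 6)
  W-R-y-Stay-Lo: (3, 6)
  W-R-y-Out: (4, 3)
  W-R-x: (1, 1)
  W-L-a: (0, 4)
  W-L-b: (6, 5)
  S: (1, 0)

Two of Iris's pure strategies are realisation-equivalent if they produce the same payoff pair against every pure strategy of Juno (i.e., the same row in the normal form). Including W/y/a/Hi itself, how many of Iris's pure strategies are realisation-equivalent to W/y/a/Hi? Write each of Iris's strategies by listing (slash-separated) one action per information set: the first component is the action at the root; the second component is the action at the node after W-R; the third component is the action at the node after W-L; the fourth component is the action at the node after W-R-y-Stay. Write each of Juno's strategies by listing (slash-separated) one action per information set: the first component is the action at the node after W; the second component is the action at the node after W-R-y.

Row for W/y/a/Hi (columns R/Stay, R/Out, L/Stay, L/Out): (1,6) (4,3) (0,4) (0,4).
Every one of Iris's information sets is on the play path for some reply by Juno when Iris follows W/y/a/Hi.
Changing the action at any of them therefore changes at least one column, so only W/y/a/Hi itself gives this row.

1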